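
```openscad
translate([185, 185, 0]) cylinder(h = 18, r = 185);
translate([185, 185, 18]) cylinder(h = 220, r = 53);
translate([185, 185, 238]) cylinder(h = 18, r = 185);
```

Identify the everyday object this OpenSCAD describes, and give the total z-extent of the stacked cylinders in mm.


A spool. The overall height is 256 mm.

Three coaxial cylinders, large–small–large — a spool. Two 18 mm flanges and a 220 mm core give 18 + 220 + 18 = 256 mm.


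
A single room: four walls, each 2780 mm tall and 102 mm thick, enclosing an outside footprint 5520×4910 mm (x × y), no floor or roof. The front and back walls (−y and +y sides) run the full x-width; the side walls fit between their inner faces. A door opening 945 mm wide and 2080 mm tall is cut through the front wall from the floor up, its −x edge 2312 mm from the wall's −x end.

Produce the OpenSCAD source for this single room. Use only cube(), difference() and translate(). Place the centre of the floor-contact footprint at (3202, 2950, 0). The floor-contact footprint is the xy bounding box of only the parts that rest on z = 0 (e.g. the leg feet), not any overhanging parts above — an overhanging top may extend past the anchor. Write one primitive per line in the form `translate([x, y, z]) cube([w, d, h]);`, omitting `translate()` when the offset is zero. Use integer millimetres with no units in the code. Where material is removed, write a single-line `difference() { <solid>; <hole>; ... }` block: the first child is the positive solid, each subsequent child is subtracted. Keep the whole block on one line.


difference() { translate([442, 495, 0]) cube([5520, 102, 2780]); translate([2754, 495, 0]) cube([945, 102, 2080]); }
translate([442, 5303, 0]) cube([5520, 102, 2780]);
translate([442, 597, 0]) cube([102, 4706, 2780]);
translate([5860, 597, 0]) cube([102, 4706, 2780]);


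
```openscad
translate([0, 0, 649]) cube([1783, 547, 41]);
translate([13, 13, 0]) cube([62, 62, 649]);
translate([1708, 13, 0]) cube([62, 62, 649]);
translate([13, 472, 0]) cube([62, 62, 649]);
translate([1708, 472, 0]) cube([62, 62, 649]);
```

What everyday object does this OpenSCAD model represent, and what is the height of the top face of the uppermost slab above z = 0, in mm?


A table. The table height is 690 mm.

A 1783×547×41 slab sits at z = 649 on four 62 mm square posts — a table. The top surface is at 649 + 41 = 690 mm.


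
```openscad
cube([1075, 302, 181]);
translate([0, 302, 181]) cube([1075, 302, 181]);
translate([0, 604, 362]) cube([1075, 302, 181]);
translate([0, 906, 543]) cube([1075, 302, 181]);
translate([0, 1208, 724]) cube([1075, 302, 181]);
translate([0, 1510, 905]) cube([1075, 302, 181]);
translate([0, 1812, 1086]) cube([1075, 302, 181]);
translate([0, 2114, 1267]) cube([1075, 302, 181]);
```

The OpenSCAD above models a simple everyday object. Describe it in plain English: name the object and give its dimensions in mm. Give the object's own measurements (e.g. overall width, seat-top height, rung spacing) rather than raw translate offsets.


A straight staircase of 8 solid steps. Each step is 1075 mm wide (x), 302 mm deep (y, the going) and 181 mm tall (the rise). The first step rests on the floor; each subsequent step sits one going further in +y and one rise higher in +z, directly behind and above the previous step with no overlap.


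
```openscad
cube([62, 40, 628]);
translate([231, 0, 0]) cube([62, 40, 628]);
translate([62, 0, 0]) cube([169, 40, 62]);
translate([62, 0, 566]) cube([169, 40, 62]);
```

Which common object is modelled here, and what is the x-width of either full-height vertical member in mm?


A picture frame. The border width is 62 mm.

Four thin pieces enclosing a rectangular opening — a picture frame. The two full-height stiles are 628 mm tall; the top rail sits at z = 566 and is 62 mm tall, so the border above the opening is 628 − 566 = 62 mm, matching the stile x-width.


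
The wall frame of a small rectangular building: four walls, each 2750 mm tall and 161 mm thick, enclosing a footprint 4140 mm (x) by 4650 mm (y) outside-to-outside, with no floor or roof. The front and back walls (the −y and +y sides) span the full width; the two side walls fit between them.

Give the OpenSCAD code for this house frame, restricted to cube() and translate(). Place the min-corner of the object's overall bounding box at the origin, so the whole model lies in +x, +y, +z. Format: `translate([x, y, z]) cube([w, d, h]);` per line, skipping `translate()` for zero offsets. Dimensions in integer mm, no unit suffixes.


cube([4140, 161, 2750]);
translate([0, 4489, 0]) cube([4140, 161, 2750]);
translate([0, 161, 0]) cube([161, 4328, 2750]);
translate([3979, 161, 0]) cube([161, 4328, 2750]);


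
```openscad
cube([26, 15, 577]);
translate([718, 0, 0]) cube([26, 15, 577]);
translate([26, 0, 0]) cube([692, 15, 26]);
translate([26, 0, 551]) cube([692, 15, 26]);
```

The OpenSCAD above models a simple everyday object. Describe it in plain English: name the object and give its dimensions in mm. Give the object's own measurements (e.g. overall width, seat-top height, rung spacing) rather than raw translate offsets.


A rectangular picture frame lying in the x–z plane (depth along y). The opening is 692 mm wide (x) by 525 mm tall (z), surrounded by a border 26 mm wide on all four sides. The frame is 15 mm deep and is made of two full-height vertical stiles with two horizontal rails fitted between them.


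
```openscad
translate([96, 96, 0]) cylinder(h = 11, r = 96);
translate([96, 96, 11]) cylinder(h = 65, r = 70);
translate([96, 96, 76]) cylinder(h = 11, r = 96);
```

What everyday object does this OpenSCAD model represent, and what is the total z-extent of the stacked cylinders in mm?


A spool. The overall height is 87 mm.

Three coaxial cylinders, large–small–large — a spool. Two 11 mm flanges and a 65 mm core give 11 + 65 + 11 = 87 mm.


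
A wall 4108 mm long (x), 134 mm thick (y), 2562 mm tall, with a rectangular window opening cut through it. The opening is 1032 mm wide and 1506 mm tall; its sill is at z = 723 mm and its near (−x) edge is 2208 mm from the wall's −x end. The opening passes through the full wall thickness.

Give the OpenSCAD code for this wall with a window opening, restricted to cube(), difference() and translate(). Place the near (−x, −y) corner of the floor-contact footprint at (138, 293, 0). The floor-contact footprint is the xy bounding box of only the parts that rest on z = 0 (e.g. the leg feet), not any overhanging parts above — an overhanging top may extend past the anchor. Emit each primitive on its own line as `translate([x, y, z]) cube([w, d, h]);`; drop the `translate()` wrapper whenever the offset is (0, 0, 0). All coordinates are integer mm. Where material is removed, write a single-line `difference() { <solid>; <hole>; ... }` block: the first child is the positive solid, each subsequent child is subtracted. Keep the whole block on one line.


difference() { translate([138, 293, 0]) cube([4108, 134, 2562]); translate([2346, 293, 723]) cube([1032, 134, 1506]); }


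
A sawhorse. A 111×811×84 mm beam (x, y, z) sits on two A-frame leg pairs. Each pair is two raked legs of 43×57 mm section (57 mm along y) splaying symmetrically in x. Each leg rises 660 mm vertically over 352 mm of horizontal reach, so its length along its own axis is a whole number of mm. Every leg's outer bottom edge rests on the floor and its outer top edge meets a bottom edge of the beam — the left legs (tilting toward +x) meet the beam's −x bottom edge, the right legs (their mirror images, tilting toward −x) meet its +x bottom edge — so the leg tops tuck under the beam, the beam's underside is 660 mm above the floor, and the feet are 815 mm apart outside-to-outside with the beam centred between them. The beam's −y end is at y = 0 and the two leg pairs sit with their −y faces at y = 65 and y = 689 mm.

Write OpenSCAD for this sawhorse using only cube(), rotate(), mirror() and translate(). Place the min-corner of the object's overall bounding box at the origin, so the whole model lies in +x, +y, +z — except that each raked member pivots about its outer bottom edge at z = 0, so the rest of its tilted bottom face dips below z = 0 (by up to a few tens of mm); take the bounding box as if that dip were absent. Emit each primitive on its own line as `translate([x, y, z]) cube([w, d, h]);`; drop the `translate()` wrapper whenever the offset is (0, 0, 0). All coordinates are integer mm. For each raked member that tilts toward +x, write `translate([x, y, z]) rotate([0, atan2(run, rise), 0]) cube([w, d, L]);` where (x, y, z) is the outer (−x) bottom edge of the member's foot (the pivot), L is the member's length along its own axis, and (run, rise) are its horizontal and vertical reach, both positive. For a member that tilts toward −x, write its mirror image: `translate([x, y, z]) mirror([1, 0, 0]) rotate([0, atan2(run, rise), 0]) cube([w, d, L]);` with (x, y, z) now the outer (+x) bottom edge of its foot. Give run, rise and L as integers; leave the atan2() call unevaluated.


translate([352, 0, 660]) cube([111, 811, 84]);
translate([0, 65, 0]) rotate([0, atan2(352, 660), 0]) cube([43, 57, 748]);
translate([815, 65, 0]) mirror([1, 0, 0]) rotate([0, atan2(352, 660), 0]) cube([43, 57, 748]);
translate([0, 689, 0]) rotate([0, atan2(352, 660), 0]) cube([43, 57, 748]);
translate([815, 689, 0]) mirror([1, 0, 0]) rotate([0, atan2(352, 660), 0]) cube([43, 57, 748]);


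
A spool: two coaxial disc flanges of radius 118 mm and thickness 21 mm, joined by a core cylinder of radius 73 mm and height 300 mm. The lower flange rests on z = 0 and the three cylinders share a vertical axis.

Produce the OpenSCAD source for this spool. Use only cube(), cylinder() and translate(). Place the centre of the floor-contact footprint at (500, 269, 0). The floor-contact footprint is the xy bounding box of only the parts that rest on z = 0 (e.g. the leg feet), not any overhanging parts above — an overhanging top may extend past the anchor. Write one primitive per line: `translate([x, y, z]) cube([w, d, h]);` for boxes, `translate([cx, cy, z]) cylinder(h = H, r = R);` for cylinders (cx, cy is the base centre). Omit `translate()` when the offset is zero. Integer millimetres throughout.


translate([500, 269, 0]) cylinder(h = 21, r = 118);
translate([500, 269, 21]) cylinder(h = 300, r = 73);
translate([500, 269, 321]) cylinder(h = 21, r = 118);


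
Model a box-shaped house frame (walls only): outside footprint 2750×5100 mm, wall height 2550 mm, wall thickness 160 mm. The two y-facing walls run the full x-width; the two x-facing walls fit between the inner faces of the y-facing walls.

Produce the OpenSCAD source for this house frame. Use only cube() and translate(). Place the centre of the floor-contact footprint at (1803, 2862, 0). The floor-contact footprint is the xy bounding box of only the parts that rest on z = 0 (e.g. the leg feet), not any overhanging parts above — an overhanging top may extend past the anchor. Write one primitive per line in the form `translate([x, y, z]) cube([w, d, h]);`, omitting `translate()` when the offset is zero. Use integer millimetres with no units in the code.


translate([428, 312, 0]) cube([2750, 160, 2550]);
translate([428, 5252, 0]) cube([2750, 160, 2550]);
translate([428, 472, 0]) cube([160, 4780, 2550]);
translate([3018, 472, 0]) cube([160, 4780, 2550]);


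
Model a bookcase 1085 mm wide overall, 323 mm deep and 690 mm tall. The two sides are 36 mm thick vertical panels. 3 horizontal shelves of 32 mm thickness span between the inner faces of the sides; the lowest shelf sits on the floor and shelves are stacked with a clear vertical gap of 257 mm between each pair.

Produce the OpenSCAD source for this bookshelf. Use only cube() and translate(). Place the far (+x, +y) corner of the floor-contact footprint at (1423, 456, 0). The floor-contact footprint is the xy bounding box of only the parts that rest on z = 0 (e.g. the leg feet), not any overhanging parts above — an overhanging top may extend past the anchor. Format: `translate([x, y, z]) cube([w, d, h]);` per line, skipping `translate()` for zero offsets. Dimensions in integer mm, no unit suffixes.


translate([338, 133, 0]) cube([36, 323, 690]);
translate([1387, 133, 0]) cube([36, 323, 690]);
translate([374, 133, 0]) cube([1013, 323, 32]);
translate([374, 133, 289]) cube([1013, 323, 32]);
translate([374, 133, 578]) cube([1013, 323, 32]);


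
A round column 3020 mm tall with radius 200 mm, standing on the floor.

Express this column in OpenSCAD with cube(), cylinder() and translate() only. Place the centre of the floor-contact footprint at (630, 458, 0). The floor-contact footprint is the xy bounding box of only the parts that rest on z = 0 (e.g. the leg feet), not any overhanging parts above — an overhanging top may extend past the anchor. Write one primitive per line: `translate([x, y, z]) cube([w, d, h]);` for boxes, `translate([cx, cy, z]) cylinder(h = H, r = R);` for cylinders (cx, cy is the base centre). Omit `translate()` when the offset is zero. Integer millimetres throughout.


translate([630, 458, 0]) cylinder(h = 3020, r = 200);


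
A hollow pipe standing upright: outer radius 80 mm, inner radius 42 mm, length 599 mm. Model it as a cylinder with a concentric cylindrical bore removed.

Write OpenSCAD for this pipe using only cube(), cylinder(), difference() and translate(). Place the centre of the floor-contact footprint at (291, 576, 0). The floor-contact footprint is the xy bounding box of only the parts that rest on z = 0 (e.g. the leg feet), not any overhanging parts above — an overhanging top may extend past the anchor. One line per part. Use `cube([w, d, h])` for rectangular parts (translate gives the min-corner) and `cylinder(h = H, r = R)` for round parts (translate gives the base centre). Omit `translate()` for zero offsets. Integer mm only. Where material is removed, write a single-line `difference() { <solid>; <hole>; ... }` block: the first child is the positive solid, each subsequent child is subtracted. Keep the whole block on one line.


difference() { translate([291, 576, 0]) cylinder(h = 599, r = 80); translate([291, 576, 0]) cylinder(h = 599, r = 42); }


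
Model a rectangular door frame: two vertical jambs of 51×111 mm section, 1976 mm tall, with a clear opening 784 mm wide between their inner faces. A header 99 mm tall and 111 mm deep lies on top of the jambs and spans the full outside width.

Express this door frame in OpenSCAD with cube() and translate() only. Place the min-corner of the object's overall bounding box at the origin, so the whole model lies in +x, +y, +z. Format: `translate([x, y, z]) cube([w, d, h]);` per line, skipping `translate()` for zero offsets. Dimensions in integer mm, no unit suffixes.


cube([51, 111, 1976]);
translate([835, 0, 0]) cube([51, 111, 1976]);
translate([0, 0, 1976]) cube([886, 111, 99]);


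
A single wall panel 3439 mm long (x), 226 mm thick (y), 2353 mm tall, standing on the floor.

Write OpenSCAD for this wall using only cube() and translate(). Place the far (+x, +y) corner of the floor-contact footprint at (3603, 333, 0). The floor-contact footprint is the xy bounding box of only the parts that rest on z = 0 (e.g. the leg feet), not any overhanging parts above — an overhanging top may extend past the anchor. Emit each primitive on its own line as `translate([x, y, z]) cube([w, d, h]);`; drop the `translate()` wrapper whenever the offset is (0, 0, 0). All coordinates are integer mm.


translate([164, 107, 0]) cube([3439, 226, 2353]);


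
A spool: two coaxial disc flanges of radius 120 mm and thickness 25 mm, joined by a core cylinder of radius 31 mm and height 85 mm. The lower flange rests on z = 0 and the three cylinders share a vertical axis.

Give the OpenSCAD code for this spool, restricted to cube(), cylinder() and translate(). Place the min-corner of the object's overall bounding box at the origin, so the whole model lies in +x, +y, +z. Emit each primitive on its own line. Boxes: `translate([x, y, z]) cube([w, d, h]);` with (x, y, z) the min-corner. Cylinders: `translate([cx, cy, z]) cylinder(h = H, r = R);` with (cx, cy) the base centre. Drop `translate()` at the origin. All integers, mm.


translate([120, 120, 0]) cylinder(h = 25, r = 120);
translate([120, 120, 25]) cylinder(h = 85, r = 31);
translate([120, 120, 110]) cylinder(h = 25, r = 120);


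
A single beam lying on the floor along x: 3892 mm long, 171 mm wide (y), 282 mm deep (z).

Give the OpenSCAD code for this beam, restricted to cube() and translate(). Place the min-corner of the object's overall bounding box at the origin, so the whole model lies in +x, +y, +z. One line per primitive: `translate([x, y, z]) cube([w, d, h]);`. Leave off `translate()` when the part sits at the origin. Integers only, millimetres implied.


cube([3892, 171, 282]);


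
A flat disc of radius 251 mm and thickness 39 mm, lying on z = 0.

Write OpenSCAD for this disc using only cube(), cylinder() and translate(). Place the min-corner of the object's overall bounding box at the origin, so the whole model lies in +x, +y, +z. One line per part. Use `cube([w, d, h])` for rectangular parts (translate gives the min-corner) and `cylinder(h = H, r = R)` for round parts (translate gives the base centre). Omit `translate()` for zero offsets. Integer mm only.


translate([251, 251, 0]) cylinder(h = 39, r = 251);


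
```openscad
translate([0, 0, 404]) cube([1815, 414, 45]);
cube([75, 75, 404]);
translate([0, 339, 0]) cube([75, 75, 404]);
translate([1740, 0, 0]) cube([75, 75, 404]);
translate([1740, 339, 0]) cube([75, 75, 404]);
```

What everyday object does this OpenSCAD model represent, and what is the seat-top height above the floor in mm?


A bench. The seat-top height is 449 mm.

A long slab on four corner posts — a bench. The slab sits at z = 404 with thickness 45, so the top is 404 + 45 = 449 mm.


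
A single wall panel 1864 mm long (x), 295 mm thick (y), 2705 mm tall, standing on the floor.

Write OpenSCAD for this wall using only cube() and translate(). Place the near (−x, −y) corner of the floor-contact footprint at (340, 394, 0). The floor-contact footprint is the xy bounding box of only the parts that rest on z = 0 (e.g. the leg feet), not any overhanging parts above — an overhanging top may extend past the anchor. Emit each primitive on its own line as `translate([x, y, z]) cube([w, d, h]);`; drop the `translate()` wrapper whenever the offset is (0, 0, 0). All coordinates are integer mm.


translate([340, 394, 0]) cube([1864, 295, 2705]);


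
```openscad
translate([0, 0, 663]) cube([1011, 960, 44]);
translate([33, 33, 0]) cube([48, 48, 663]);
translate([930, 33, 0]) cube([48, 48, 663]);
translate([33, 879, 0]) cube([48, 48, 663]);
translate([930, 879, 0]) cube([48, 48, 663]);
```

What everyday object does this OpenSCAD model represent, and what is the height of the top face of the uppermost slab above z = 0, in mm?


A table. The table height is 707 mm.

A 1011×960×44 slab sits at z = 663 on four 48 mm square posts — a table. The top surface is at 663 + 44 = 707 mm.


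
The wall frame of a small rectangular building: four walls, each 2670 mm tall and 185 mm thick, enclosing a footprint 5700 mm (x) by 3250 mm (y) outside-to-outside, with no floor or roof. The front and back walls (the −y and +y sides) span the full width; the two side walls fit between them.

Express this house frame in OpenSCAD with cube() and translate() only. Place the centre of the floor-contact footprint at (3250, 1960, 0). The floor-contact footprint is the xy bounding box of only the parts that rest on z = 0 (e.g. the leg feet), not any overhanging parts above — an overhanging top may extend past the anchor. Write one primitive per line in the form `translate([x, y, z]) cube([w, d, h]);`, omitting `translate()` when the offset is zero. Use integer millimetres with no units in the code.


translate([400, 335, 0]) cube([5700, 185, 2670]);
translate([400, 3400, 0]) cube([5700, 185, 2670]);
translate([400, 520, 0]) cube([185, 2880, 2670]);
translate([5915, 520, 0]) cube([185, 2880, 2670]);


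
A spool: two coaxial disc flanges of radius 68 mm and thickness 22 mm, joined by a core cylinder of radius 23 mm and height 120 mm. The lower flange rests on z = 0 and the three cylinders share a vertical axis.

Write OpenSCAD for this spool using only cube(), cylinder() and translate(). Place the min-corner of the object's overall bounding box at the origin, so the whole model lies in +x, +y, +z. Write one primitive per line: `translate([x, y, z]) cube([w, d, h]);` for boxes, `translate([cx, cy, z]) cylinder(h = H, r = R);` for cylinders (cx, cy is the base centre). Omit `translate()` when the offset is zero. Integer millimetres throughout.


translate([68, 68, 0]) cylinder(h = 22, r = 68);
translate([68, 68, 22]) cylinder(h = 120, r = 23);
translate([68, 68, 142]) cylinder(h = 22, r = 68);


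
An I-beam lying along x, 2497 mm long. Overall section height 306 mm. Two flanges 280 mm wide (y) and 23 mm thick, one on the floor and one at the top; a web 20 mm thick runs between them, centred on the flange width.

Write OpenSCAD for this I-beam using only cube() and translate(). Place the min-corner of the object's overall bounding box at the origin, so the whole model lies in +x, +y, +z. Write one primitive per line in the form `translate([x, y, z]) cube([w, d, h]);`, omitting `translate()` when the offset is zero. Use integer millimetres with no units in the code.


cube([2497, 280, 23]);
translate([0, 130, 23]) cube([2497, 20, 260]);
translate([0, 0, 283]) cube([2497, 280, 23]);


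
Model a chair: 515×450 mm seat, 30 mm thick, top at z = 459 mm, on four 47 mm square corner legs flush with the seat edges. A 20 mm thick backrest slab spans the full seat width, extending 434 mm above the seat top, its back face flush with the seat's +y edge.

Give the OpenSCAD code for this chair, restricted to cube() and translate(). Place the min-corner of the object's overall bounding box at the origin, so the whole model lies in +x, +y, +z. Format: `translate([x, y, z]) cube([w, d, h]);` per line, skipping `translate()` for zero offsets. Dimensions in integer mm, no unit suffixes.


translate([0, 0, 429]) cube([515, 450, 30]);
cube([47, 47, 429]);
translate([468, 0, 0]) cube([47, 47, 429]);
translate([0, 403, 0]) cube([47, 47, 429]);
translate([468, 403, 0]) cube([47, 47, 429]);
translate([0, 430, 459]) cube([515, 20, 434]);


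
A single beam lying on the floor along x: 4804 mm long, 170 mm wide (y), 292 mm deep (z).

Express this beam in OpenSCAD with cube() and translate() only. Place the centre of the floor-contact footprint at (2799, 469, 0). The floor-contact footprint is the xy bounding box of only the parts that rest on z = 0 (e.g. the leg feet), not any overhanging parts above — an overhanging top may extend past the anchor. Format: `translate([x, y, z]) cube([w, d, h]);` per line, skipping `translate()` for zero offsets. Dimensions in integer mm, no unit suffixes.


translate([397, 384, 0]) cube([4804, 170, 292]);


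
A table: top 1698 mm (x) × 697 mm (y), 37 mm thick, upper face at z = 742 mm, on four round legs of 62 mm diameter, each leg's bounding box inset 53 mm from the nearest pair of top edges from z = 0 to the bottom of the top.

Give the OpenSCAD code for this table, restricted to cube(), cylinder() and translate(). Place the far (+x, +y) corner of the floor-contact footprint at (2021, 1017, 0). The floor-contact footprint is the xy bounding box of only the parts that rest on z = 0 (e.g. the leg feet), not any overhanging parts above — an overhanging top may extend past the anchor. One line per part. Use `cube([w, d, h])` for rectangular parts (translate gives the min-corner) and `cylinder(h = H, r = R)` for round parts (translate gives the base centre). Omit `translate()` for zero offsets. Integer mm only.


// leg_h = 742 - 37 = 705
translate([376, 373, 705]) cube([1698, 697, 37]);
translate([460, 457, 0]) cylinder(h = 705, r = 31);
translate([1990, 457, 0]) cylinder(h = 705, r = 31);
translate([460, 986, 0]) cylinder(h = 705, r = 31);
translate([1990, 986, 0]) cylinder(h = 705, r = 31);


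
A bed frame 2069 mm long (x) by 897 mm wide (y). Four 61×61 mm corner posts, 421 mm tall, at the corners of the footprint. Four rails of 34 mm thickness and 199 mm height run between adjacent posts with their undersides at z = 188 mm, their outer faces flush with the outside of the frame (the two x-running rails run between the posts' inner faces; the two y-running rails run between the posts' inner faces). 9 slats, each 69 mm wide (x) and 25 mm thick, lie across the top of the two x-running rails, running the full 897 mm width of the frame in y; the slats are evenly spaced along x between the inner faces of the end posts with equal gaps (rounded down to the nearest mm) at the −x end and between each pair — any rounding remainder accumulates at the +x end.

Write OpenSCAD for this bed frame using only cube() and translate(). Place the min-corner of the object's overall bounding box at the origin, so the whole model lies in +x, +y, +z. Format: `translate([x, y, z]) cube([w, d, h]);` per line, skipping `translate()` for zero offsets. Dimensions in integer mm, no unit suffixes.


cube([61, 61, 421]);
translate([0, 836, 0]) cube([61, 61, 421]);
translate([2008, 0, 0]) cube([61, 61, 421]);
translate([2008, 836, 0]) cube([61, 61, 421]);
translate([61, 0, 188]) cube([1947, 34, 199]);
translate([61, 863, 188]) cube([1947, 34, 199]);
translate([0, 61, 188]) cube([34, 775, 199]);
translate([2035, 61, 188]) cube([34, 775, 199]);
translate([193, 0, 387]) cube([69, 897, 25]);
translate([394, 0, 387]) cube([69, 897, 25]);
translate([595, 0, 387]) cube([69, 897, 25]);
translate([796, 0, 387]) cube([69, 897, 25]);
translate([997, 0, 387]) cube([69, 897, 25]);
translate([1198, 0, 387]) cube([69, 897, 25]);
translate([1399, 0, 387]) cube([69, 897, 25]);
translate([1600, 0, 387]) cube([69, 897, 25]);
translate([1801, 0, 387]) cube([69, 897, 25]);


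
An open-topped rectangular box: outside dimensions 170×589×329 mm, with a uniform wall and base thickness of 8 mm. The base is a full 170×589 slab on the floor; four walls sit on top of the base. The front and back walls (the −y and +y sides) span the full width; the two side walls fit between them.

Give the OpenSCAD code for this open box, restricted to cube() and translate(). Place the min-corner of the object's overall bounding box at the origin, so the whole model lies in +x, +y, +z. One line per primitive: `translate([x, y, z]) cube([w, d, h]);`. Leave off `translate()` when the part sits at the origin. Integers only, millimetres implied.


cube([170, 589, 8]);
translate([0, 0, 8]) cube([170, 8, 321]);
translate([0, 581, 8]) cube([170, 8, 321]);
translate([0, 8, 8]) cube([8, 573, 321]);
translate([162, 8, 8]) cube([8, 573, 321]);


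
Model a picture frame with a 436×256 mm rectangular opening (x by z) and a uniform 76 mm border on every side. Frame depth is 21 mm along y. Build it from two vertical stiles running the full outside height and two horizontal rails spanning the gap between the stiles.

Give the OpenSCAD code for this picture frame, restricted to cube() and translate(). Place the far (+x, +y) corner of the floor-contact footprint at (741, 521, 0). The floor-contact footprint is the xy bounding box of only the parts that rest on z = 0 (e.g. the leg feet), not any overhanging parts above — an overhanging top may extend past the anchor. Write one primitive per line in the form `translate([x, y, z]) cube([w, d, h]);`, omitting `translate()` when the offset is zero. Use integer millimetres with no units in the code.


translate([153, 500, 0]) cube([76, 21, 408]);
translate([665, 500, 0]) cube([76, 21, 408]);
translate([229, 500, 0]) cube([436, 21, 76]);
translate([229, 500, 332]) cube([436, 21, 76]);


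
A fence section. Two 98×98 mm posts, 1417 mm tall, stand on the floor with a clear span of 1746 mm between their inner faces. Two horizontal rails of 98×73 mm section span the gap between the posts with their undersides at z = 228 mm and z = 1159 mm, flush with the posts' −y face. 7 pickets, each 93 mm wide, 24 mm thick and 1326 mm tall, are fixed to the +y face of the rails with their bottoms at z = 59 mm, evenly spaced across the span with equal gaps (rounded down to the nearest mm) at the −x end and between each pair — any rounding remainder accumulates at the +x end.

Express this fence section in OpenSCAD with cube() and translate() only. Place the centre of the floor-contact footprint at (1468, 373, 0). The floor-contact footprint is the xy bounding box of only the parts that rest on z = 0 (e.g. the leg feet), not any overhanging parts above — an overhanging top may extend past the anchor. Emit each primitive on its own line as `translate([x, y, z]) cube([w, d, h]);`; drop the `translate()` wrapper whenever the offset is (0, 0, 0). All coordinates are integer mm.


translate([497, 324, 0]) cube([98, 98, 1417]);
translate([2341, 324, 0]) cube([98, 98, 1417]);
translate([595, 324, 228]) cube([1746, 98, 73]);
translate([595, 324, 1159]) cube([1746, 98, 73]);
translate([731, 422, 59]) cube([93, 24, 1326]);
translate([960, 422, 59]) cube([93, 24, 1326]);
translate([1189, 422, 59]) cube([93, 24, 1326]);
translate([1418, 422, 59]) cube([93, 24, 1326]);
translate([1647, 422, 59]) cube([93, 24, 1326]);
translate([1876, 422, 59]) cube([93, 24, 1326]);
translate([2105, 422, 59]) cube([93, 24, 1326]);


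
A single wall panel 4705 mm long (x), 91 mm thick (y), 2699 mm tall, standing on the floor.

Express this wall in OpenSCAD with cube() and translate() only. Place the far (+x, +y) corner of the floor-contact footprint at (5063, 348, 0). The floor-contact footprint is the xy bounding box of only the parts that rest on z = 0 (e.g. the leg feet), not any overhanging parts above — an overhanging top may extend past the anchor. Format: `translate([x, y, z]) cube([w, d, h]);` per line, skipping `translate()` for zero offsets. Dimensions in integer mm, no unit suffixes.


translate([358, 257, 0]) cube([4705, 91, 2699]);


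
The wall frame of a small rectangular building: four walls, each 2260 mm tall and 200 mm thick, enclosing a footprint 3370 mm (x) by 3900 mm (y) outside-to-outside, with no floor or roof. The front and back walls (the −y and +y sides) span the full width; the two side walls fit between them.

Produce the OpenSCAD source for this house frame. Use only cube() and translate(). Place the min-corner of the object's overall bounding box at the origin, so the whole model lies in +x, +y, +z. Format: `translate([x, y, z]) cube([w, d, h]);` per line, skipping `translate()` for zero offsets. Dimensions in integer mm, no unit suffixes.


cube([3370, 200, 2260]);
translate([0, 3700, 0]) cube([3370, 200, 2260]);
translate([0, 200, 0]) cube([200, 3500, 2260]);
translate([3170, 200, 0]) cube([200, 3500, 2260]);


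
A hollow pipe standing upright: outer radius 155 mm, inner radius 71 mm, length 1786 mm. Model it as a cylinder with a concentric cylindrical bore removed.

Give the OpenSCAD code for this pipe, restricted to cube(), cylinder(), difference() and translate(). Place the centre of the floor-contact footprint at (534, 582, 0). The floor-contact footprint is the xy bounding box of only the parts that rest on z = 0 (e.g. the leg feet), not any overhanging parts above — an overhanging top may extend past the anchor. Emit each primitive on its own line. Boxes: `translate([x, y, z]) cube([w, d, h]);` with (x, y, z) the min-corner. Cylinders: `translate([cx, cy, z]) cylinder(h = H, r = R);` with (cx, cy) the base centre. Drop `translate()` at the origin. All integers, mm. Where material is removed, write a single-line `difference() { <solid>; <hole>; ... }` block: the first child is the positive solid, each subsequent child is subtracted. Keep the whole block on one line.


difference() { translate([534, 582, 0]) cylinder(h = 1786, r = 155); translate([534, 582, 0]) cylinder(h = 1786, r = 71); }


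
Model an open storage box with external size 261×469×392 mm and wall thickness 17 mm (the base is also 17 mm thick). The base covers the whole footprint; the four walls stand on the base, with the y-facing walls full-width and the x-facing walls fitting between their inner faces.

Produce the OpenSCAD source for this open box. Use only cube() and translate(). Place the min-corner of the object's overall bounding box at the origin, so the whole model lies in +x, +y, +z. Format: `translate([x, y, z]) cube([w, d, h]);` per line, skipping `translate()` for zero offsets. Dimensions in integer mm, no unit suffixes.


cube([261, 469, 17]);
translate([0, 0, 17]) cube([261, 17, 375]);
translate([0, 452, 17]) cube([261, 17, 375]);
translate([0, 17, 17]) cube([17, 435, 375]);
translate([244, 17, 17]) cube([17, 435, 375]);


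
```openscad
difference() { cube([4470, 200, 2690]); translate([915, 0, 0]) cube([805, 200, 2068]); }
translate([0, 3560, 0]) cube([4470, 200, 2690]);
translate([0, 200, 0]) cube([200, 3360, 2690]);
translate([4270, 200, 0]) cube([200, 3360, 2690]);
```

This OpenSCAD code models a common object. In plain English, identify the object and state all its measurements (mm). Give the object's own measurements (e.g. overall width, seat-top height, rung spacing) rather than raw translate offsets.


A single room: four walls, each 2690 mm tall and 200 mm thick, enclosing an outside footprint 4470×3760 mm (x × y), no floor or roof. The front and back walls (−y and +y sides) run the full x-width; the side walls fit between their inner faces. A door opening 805 mm wide and 2068 mm tall is cut through the front wall from the floor up, its −x edge 915 mm from the wall's −x end.


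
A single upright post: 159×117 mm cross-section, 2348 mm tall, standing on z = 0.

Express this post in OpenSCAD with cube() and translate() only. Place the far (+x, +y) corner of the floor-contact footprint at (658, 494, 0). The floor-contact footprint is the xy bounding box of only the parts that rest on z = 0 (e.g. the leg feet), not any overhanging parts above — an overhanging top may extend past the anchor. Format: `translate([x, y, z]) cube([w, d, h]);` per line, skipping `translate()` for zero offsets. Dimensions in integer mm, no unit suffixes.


translate([499, 377, 0]) cube([159, 117, 2348]);


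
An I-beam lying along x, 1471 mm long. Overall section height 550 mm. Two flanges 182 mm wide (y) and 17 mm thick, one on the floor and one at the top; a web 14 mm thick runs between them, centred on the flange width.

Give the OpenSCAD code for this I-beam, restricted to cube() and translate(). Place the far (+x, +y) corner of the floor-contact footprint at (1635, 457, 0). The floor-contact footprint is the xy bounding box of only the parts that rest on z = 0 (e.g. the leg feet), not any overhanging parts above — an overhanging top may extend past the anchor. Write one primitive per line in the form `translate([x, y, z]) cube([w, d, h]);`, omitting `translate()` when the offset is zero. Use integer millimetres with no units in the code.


translate([164, 275, 0]) cube([1471, 182, 17]);
translate([164, 359, 17]) cube([1471, 14, 516]);
translate([164, 275, 533]) cube([1471, 182, 17]);


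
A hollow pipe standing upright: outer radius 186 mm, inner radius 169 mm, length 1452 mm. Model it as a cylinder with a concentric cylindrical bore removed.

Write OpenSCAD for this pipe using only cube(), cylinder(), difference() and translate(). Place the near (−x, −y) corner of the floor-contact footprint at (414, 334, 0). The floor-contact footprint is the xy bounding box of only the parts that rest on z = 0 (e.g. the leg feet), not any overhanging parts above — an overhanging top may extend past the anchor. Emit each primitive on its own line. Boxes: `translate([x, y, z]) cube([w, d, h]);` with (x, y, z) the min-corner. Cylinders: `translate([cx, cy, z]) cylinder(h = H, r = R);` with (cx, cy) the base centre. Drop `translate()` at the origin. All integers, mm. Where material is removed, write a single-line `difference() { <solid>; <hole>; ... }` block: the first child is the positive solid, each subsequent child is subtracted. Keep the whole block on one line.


difference() { translate([600, 520, 0]) cylinder(h = 1452, r = 186); translate([600, 520, 0]) cylinder(h = 1452, r = 169); }


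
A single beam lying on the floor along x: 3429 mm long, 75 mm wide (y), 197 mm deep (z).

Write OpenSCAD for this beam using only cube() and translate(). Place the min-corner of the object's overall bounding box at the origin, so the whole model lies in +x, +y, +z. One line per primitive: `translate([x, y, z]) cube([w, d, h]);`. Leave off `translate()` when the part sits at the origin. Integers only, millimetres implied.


cube([3429, 75, 197]);


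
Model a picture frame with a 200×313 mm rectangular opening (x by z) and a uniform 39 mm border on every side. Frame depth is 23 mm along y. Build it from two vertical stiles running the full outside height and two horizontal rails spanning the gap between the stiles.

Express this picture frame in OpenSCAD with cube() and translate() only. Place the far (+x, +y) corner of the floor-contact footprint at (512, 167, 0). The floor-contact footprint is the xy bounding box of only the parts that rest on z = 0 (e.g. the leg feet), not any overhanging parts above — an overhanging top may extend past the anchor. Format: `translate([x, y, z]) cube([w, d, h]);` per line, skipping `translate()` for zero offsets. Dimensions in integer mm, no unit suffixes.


translate([234, 144, 0]) cube([39, 23, 391]);
translate([473, 144, 0]) cube([39, 23, 391]);
translate([273, 144, 0]) cube([200, 23, 39]);
translate([273, 144, 352]) cube([200, 23, 39]);


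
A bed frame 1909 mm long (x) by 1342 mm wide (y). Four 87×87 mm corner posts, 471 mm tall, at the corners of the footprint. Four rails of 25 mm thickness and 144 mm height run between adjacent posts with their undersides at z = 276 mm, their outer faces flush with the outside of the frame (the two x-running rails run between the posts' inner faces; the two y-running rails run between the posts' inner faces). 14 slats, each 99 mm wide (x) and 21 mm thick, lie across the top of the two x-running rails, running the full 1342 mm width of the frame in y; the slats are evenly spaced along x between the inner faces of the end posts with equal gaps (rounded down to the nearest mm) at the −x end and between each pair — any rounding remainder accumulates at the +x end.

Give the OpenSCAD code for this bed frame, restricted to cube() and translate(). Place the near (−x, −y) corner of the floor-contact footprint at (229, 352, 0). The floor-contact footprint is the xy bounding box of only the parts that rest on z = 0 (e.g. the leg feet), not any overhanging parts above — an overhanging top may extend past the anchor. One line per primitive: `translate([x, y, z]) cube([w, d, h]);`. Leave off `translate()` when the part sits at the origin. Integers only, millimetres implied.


translate([229, 352, 0]) cube([87, 87, 471]);
translate([229, 1607, 0]) cube([87, 87, 471]);
translate([2051, 352, 0]) cube([87, 87, 471]);
translate([2051, 1607, 0]) cube([87, 87, 471]);
translate([316, 352, 276]) cube([1735, 25, 144]);
translate([316, 1669, 276]) cube([1735, 25, 144]);
translate([229, 439, 276]) cube([25, 1168, 144]);
translate([2113, 439, 276]) cube([25, 1168, 144]);
translate([339, 352, 420]) cube([99, 1342, 21]);
translate([461, 352, 420]) cube([99, 1342, 21]);
translate([583, 352, 420]) cube([99, 1342, 21]);
translate([705, 352, 420]) cube([99, 1342, 21]);
translate([827, 352, 420]) cube([99, 1342, 21]);
translate([949, 352, 420]) cube([99, 1342, 21]);
translate([1071, 352, 420]) cube([99, 1342, 21]);
translate([1193, 352, 420]) cube([99, 1342, 21]);
translate([1315, 352, 420]) cube([99, 1342, 21]);
translate([1437, 352, 420]) cube([99, 1342, 21]);
translate([1559, 352, 420]) cube([99, 1342, 21]);
translate([1681, 352, 420]) cube([99, 1342, 21]);
translate([1803, 352, 420]) cube([99, 1342, 21]);
translate([1925, 352, 420]) cube([99, 1342, 21]);
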